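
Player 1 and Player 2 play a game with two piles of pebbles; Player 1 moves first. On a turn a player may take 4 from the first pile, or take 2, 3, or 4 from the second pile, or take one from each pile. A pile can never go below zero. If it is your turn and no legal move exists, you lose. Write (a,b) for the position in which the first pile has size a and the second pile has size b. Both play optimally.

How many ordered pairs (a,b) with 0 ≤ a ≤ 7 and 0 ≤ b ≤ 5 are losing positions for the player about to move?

Compute win/loss labels from the base case upward. A position with no move is L. Any other position is W if it can reach an L in one move, else L.
Every move lowers a or b (never raises either), so fill the grid row by row in increasing a, and left to right within a row: each cell's successors are then already labelled.
      b=0  b=1  b=2  b=3  b=4  b=5
a=0:    L    L    W    W    W    W
a=1:    L    W    W    W    W    L
a=2:    L    W    W    W    W    L
a=3:    L    W    W    W    W    L
a=4:    W    W    L    L    W    W
a=5:    W    L    L    W    W    W
a=6:    W    L    W    W    W    W
a=7:    W    L    W    W    W    W
Cells with no legal move (terminal, hence L): (0,0), (0,1), (1,0), (2,0), (3,0).
The remaining L cells, each justified by listing all of its moves:
(1,5): L (options (1,3)(W), (1,2)(W), (1,1)(W), (0,4)(W) are all W)
(2,5): L (options (2,3)(W), (2,2)(W), (2,1)(W), (1,4)(W) are all W)
(3,5): L (options (3,3)(W), (3,2)(W), (3,1)(W), (2,4)(W) are all W)
(4,2): L (options (0,2)(W), (4,0)(W), (3,1)(W) are all W)
(4,3): L (options (0,3)(W), (4,1)(W), (4,0)(W), (3,2)(W) are all W)
(5,1): L (options (1,1)(W), (4,0)(W) are all W)
(5,2): L (options (1,2)(W), (5,0)(W), (4,1)(W) are all W)
(6,1): L (options (2,1)(W), (5,0)(W) are all W)
(7,1): L (options (3,1)(W), (6,0)(W) are all W)
Every other cell has at least one move into one of the L cells above, so it is W.
L cells per row: a=0: 2, a=1: 2, a=2: 2, a=3: 2, a=4: 2, a=5: 2, a=6: 1, a=7: 1; total 14.

14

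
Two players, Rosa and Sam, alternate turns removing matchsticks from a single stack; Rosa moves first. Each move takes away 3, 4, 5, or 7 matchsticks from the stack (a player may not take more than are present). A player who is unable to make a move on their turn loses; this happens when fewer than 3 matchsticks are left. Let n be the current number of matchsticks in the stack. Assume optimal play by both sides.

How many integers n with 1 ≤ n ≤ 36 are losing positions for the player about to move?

11

Positions with no move are L. A position that does have a move is losing for the player to move precisely when every available move leads to a winning position for the opponent. Fill in the labels:
n=0: no move → L
n=1: no move → L
n=2: no move → L
n=3: W (go to 0, an L position)
n=4: W (go to 1, an L position)
n=5: W (go to 2, an L position)
n=6: W (go to 2, an L position)
n=7: W (go to 2, an L position)
n=8: W (go to 1, an L position)
n=9: W (go to 2, an L position)
n=10: L (options 7(W), 6(W), 5(W), 3(W) are all W)
n=11: L (options 8(W), 7(W), 6(W), 4(W) are all W)
n=12: L (options 9(W), 8(W), 7(W), 5(W) are all W)
n=13: W (go to 10, an L position)
n=14: W (go to 11, an L position)
n=15: W (go to 12, an L position)
n=16: W (go to 12, an L position)
n=17: W (go to 12, an L position)
n=18: W (go to 11, an L position)
n=19: W (go to 12, an L position)
n=20: L (options 17(W), 16(W), 15(W), 13(W) are all W)
n=21: L (options 18(W), 17(W), 16(W), 14(W) are all W)
n=22: L (options 19(W), 18(W), 17(W), 15(W) are all W)
n=23: W (go to 20, an L position)
n=24: W (go to 21, an L position)
n=25: W (go to 22, an L position)
n=26: W (go to 22, an L position)
n=27: W (go to 22, an L position)
n=28: W (go to 21, an L position)
n=29: W (go to 22, an L position)
n=30: L (options 27(W), 26(W), 25(W), 23(W) are all W)
n=31: L (options 28(W), 27(W), 26(W), 24(W) are all W)
n=32: L (options 29(W), 28(W), 27(W), 25(W) are all W)
n=33: W (go to 30, an L position)
n=34: W (go to 31, an L position)
n=35: W (go to 32, an L position)
n=36: W (go to 32, an L position)
L entries with 1 ≤ n ≤ 36 (n=0 is outside the asked range and is not counted): n = 1, 2, 10, 11, 12, 20, 21, 22, 30, 31, 32; that makes 11.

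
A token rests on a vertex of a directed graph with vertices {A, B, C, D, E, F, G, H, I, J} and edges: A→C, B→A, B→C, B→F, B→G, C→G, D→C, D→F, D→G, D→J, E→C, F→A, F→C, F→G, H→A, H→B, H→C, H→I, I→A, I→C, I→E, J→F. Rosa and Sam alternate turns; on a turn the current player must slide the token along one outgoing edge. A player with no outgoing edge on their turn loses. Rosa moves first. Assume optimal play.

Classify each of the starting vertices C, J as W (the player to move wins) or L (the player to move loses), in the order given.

C: W, J: L

Work bottom-up. With no move the player to move loses. Otherwise the position is W if at least one move leads to an L position for the opponent, and L if every move leads to a W.
Every edge goes from a vertex to one that appears earlier in the order G, C, A, E, F, B, J, I, D, H, so processing vertices in that order labels each vertex after all of its successors.
G: no outgoing edge → L
C: W (go to G, an L position)
A: L (sole option C(W) is W)
E: L (sole option C(W) is W)
F: W (go to A, an L position)
B: W (go to A, an L position)
J: L (sole option F(W) is W)
I: W (go to E, an L position)
D: W (go to J, an L position)
H: W (go to A, an L position)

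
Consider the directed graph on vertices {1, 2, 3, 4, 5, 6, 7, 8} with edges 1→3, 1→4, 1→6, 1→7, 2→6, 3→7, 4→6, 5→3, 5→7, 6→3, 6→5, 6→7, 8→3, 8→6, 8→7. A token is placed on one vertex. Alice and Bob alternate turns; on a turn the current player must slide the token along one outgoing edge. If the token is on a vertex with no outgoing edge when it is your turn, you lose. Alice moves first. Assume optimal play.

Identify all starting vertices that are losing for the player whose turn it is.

Work bottom-up. With no move the player to move loses. Otherwise the position is W if at least one move leads to an L position for the opponent, and L if every move leads to a W.
Every edge goes from a vertex to one that appears earlier in the order 7, 3, 5, 6, 4, 1, 8, 2, so processing vertices in that order labels each vertex after all of its successors.
7: no outgoing edge → L
3: W (go to 7, an L position)
5: W (go to 7, an L position)
6: W (go to 7, an L position)
4: L (sole option 6(W) is W)
1: W (go to 4, an L position)
8: W (go to 7, an L position)
2: L (sole option 6(W) is W)
Reading off the rows marked L gives the requested list; there are 3 such vertices.

2, 4, 7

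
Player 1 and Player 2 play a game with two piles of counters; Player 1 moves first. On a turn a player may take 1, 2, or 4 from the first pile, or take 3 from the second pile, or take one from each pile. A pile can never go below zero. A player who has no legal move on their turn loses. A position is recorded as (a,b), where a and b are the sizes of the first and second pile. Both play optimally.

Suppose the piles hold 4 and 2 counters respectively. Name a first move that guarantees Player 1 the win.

Label each position W (a win for the player to move) or L (a loss). A position with no legal move is L; any other position is W exactly when some move reaches an L, and L when every move reaches a W.
No move ever increases a pile, so every position that can arise here has a ≤ 4 and b ≤ 2; it is enough to label the cells with 0 ≤ a ≤ 4 and 0 ≤ b ≤ 2.
Every move lowers a or b (never raises either), so fill the grid row by row in increasing a, and left to right within a row: each cell's successors are then already labelled.
      b=0  b=1  b=2
a=0:    L    L    L
a=1:    W    W    W
a=2:    W    W    W
a=3:    L    L    L
a=4:    W    W    W
Cells with no legal move (terminal, hence L): (0,0), (0,1), (0,2).
The remaining L cells, each justified by listing all of its moves:
(3,0): moves to (2,0)(W), (1,0)(W); every one is W ⇒ L
(3,1): moves to (2,1)(W), (1,1)(W), (2,0)(W); every one is W ⇒ L
(3,2): moves to (2,2)(W), (1,2)(W), (2,1)(W); every one is W ⇒ L
Every other cell has at least one move into one of the L cells above, so it is W.
From (4,2), the L positions reachable in one move are: (3,2), (0,2), (3,1). Any move reaching one of these is winning.

Move to (3,2).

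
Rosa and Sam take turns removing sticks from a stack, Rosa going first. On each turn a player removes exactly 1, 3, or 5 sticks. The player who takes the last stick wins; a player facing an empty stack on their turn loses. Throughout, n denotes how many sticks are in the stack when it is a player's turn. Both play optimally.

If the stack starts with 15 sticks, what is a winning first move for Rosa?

Remove 1, leaving 14.

Classify positions by backward induction: terminal positions (no move available) are L. From any other position, the mover wins iff some move reaches an L.
n=0: no move → L
n=1: →0(L), so W
n=2: →1(W) only, which is W, so L
n=3: →2(L), so W
n=4: →3(W), 1(W) — all W, so L
n=5: →4(L), so W
n=6: →5(W), 3(W), 1(W) — all W, so L
n=7: →6(L), so W
n=8: →7(W), 5(W), 3(W) — all W, so L
n=9: →8(L), so W
n=10: →9(W), 7(W), 5(W) — all W, so L
n=11: →10(L), so W
n=12: →11(W), 9(W), 7(W) — all W, so L
n=13: →12(L), so W
n=14: →13(W), 11(W), 9(W) — all W, so L
n=15: →14(L), so W
From 15, the L positions reachable in one move are: 14, 12, 10. Any move reaching one of these is winning.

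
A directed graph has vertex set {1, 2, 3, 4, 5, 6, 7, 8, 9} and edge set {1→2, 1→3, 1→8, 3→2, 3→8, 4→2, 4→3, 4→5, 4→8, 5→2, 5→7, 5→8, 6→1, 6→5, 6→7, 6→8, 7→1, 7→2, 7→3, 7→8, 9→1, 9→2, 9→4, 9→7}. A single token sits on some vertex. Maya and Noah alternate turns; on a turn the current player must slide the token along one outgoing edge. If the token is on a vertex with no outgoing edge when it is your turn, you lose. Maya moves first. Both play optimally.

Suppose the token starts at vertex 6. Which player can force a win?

Maya wins.

Classify positions by backward induction: terminal positions (no move available) are L. From any other position, the mover wins iff some move reaches an L.
Every edge goes from a vertex to one that appears earlier in the order 8, 2, 3, 1, 7, 5, 6, 4, 9, so processing vertices in that order labels each vertex after all of its successors.
8: no outgoing edge → L
2: no outgoing edge → L
3: can move to 2, which is L ⇒ W
1: can move to 2, which is L ⇒ W
7: can move to 2, which is L ⇒ W
5: can move to 2, which is L ⇒ W
6: can move to 8, which is L ⇒ W
4: can move to 2, which is L ⇒ W
9: can move to 2, which is L ⇒ W
The starting position 6 is W: Maya should move to 8, handing over an L position.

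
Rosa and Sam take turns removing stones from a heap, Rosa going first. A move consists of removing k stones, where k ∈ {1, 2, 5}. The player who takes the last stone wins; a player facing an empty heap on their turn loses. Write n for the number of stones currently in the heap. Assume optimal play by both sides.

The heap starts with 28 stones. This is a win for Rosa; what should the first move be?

Remove 1, leaving 27.

Classify positions by backward induction: terminal positions (no move available) are L. From any other position, the mover wins iff some move reaches an L.
n=0: no move → L
n=1: reaches L-position 0 → W
n=2: reaches L-position 0 → W
n=3: only reaches 2(W), 1(W), all W → L
n=4: reaches L-position 3 → W
n=5: reaches L-position 3 → W
n=6: only reaches 5(W), 4(W), 1(W), all W → L
n=7: reaches L-position 6 → W
n=8: reaches L-position 6 → W
n=9: only reaches 8(W), 7(W), 4(W), all W → L
n=10: reaches L-position 9 → W
n=11: reaches L-position 9 → W
n=12: only reaches 11(W), 10(W), 7(W), all W → L
n=13: reaches L-position 12 → W
n=14: reaches L-position 12 → W
n=15: only reaches 14(W), 13(W), 10(W), all W → L
n=16: reaches L-position 15 → W
n=17: reaches L-position 15 → W
n=18: only reaches 17(W), 16(W), 13(W), all W → L
n=19: reaches L-position 18 → W
n=20: reaches L-position 18 → W
n=21: only reaches 20(W), 19(W), 16(W), all W → L
n=22: reaches L-position 21 → W
n=23: reaches L-position 21 → W
n=24: only reaches 23(W), 22(W), 19(W), all W → L
n=25: reaches L-position 24 → W
n=26: reaches L-position 24 → W
n=27: only reaches 26(W), 25(W), 22(W), all W → L
n=28: reaches L-position 27 → W
From 28, the L positions reachable in one move are: 27.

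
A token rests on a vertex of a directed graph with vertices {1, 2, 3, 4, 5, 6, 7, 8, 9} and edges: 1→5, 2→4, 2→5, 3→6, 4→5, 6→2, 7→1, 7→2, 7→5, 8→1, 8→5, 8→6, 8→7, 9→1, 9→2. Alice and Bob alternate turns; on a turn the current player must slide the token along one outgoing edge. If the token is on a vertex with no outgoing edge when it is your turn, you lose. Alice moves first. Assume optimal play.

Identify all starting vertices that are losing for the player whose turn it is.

5, 6, 9

Build the W/L table. Terminal = L. A non-terminal position is W if it has a move to some L; otherwise it is L.
Every edge goes from a vertex to one that appears earlier in the order 5, 4, 1, 2, 7, 6, 9, 8, 3, so processing vertices in that order labels each vertex after all of its successors.
5: no outgoing edge → L
4: reaches L-position 5 → W
1: reaches L-position 5 → W
2: reaches L-position 5 → W
7: reaches L-position 5 → W
6: only reaches 2(W), which is W → L
9: only reaches 2(W), 1(W), all W → L
8: reaches L-position 6 → W
3: reaches L-position 6 → W
The losing starting vertices are exactly the entries labelled L in this table (3 of them).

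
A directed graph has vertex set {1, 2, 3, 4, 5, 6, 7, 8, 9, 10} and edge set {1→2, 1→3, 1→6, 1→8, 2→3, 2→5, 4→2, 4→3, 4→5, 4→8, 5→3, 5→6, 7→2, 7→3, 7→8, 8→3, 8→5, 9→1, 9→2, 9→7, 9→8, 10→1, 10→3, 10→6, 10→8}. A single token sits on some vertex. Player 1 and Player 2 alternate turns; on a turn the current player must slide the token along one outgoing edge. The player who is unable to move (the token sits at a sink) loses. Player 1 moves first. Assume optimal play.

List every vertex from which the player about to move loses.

3, 6, 9

Classify positions by backward induction: terminal positions (no move available) are L. From any other position, the mover wins iff some move reaches an L.
Every edge goes from a vertex to one that appears earlier in the order 3, 6, 5, 8, 2, 4, 1, 10, 7, 9, so processing vertices in that order labels each vertex after all of its successors.
3: no outgoing edge → L
6: no outgoing edge → L
5: reaches L-position 6 → W
8: reaches L-position 3 → W
2: reaches L-position 3 → W
4: reaches L-position 3 → W
1: reaches L-position 6 → W
10: reaches L-position 6 → W
7: reaches L-position 3 → W
9: only reaches 7(W), 1(W), 2(W), 8(W), all W → L
Reading off the rows marked L gives the requested list; there are 3 such vertices.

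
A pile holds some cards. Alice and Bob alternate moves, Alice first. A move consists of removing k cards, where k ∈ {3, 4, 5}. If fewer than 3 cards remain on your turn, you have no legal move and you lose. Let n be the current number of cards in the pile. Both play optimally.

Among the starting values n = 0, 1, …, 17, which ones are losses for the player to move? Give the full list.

0, 1, 2, 8, 9, 10, 16, 17

Build the W/L table. Terminal = L. A non-terminal position is W if it has a move to some L; otherwise it is L.
n=0: no move → L
n=1: no move → L
n=2: no move → L
n=3: W (go to 0, an L position)
n=4: W (go to 1, an L position)
n=5: W (go to 2, an L position)
n=6: W (go to 2, an L position)
n=7: W (go to 2, an L position)
n=8: L (options 5(W), 4(W), 3(W) are all W)
n=9: L (options 6(W), 5(W), 4(W) are all W)
n=10: L (options 7(W), 6(W), 5(W) are all W)
n=11: W (go to 8, an L position)
n=12: W (go to 9, an L position)
n=13: W (go to 10, an L position)
n=14: W (go to 10, an L position)
n=15: W (go to 10, an L position)
n=16: L (options 13(W), 12(W), 11(W) are all W)
n=17: L (options 14(W), 13(W), 12(W) are all W)
The losing starting values of n are exactly the entries labelled L in this table (8 of them).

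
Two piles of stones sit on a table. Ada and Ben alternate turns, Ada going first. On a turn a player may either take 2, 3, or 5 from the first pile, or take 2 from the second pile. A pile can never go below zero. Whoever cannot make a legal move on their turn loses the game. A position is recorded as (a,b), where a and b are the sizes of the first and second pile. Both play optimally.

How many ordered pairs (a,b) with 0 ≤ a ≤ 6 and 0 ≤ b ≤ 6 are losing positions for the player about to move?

14

Build the W/L table. Terminal = L. A non-terminal position is W if it has a move to some L; otherwise it is L.
Every move lowers a or b (never raises either), so fill the grid row by row in increasing a, and left to right within a row: each cell's successors are then already labelled.
      b=0  b=1  b=2  b=3  b=4  b=5  b=6
a=0:    L    L    W    W    L    L    W
a=1:    L    L    W    W    L    L    W
a=2:    W    W    L    L    W    W    L
a=3:    W    W    L    L    W    W    L
a=4:    W    W    W    W    W    W    W
a=5:    W    W    W    W    W    W    W
a=6:    W    W    W    W    W    W    W
Cells with no legal move (terminal, hence L): (0,0), (0,1), (1,0), (1,1).
The remaining L cells, each justified by listing all of its moves:
(0,4): →(0,2)(W) only, which is W, so L
(0,5): →(0,3)(W) only, which is W, so L
(1,4): →(1,2)(W) only, which is W, so L
(1,5): →(1,3)(W) only, which is W, so L
(2,2): →(0,2)(W), (2,0)(W) — all W, so L
(2,3): →(0,3)(W), (2,1)(W) — all W, so L
(2,6): →(0,6)(W), (2,4)(W) — all W, so L
(3,2): →(1,2)(W), (0,2)(W), (3,0)(W) — all W, so L
(3,3): →(1,3)(W), (0,3)(W), (3,1)(W) — all W, so L
(3,6): →(1,6)(W), (0,6)(W), (3,4)(W) — all W, so L
Every other cell has at least one move into one of the L cells above, so it is W.
L cells per row: a=0: 4, a=1: 4, a=2: 3, a=3: 3, a=4: 0, a=5: 0, a=6: 0; total 14.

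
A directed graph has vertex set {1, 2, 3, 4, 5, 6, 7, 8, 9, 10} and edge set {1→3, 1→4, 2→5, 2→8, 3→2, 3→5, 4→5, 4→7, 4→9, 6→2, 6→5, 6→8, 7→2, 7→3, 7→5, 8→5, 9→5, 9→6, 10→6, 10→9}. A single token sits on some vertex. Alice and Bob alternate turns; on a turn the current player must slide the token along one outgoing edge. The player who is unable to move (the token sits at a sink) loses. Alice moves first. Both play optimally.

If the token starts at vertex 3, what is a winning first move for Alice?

Move to 5.

Build the W/L table. Terminal = L. A non-terminal position is W if it has a move to some L; otherwise it is L.
Every edge goes from a vertex to one that appears earlier in the order 5, 8, 2, 6, 3, 9, 7, 4, 10, 1, so processing vertices in that order labels each vertex after all of its successors.
5: no outgoing edge → L
8: can move to 5, which is L ⇒ W
2: can move to 5, which is L ⇒ W
6: can move to 5, which is L ⇒ W
3: can move to 5, which is L ⇒ W
9: can move to 5, which is L ⇒ W
7: can move to 5, which is L ⇒ W
4: can move to 5, which is L ⇒ W
10: moves to 9(W), 6(W); every one is W ⇒ L
1: moves to 4(W), 3(W); every one is W ⇒ L
From 3, the L positions reachable in one move are: 5.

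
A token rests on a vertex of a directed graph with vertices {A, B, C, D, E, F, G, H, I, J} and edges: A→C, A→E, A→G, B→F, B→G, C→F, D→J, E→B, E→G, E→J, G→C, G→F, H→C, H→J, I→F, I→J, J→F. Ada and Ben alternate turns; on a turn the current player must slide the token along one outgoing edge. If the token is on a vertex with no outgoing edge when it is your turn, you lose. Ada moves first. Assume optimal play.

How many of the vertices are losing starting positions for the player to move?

4

Label each position W (a win for the player to move) or L (a loss). A position with no legal move is L; any other position is W exactly when some move reaches an L, and L when every move reaches a W.
Every edge goes from a vertex to one that appears earlier in the order F, J, C, G, B, H, I, E, D, A, so processing vertices in that order labels each vertex after all of its successors.
F: no outgoing edge → L
J: W (go to F, an L position)
C: W (go to F, an L position)
G: W (go to F, an L position)
B: W (go to F, an L position)
H: L (options C(W), J(W) are all W)
I: W (go to F, an L position)
E: L (options B(W), G(W), J(W) are all W)
D: L (sole option J(W) is W)
A: W (go to E, an L position)
The L vertices are D, E, F, H; that is 4 in all.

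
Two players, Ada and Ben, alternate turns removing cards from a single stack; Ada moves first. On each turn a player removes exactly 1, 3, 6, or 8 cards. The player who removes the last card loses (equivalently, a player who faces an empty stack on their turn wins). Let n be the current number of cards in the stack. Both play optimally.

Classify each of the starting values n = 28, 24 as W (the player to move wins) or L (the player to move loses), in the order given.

Compute win/loss labels from the base case upward. A position with no move is W. Any other position is W if it can reach an L in one move, else L.
n=0: no move; the opponent has just taken the last card and therefore loses → W
n=1: only reaches 0(W), which is W → L
n=2: reaches L-position 1 → W
n=3: only reaches 2(W), 0(W), all W → L
n=4: reaches L-position 3 → W
n=5: only reaches 4(W), 2(W), all W → L
n=6: reaches L-position 5 → W
n=7: reaches L-position 1 → W
n=8: reaches L-position 5 → W
n=9: reaches L-position 3 → W
n=10: only reaches 9(W), 7(W), 4(W), 2(W), all W → L
n=11: reaches L-position 10 → W
n=12: only reaches 11(W), 9(W), 6(W), 4(W), all W → L
n=13: reaches L-position 12 → W
n=14: only reaches 13(W), 11(W), 8(W), 6(W), all W → L
n=15: reaches L-position 14 → W
n=16: reaches L-position 10 → W
n=17: reaches L-position 14 → W
n=18: reaches L-position 12 → W
n=19: only reaches 18(W), 16(W), 13(W), 11(W), all W → L
n=20: reaches L-position 19 → W
n=21: only reaches 20(W), 18(W), 15(W), 13(W), all W → L
n=22: reaches L-position 21 → W
n=23: only reaches 22(W), 20(W), 17(W), 15(W), all W → L
n=24: reaches L-position 23 → W
n=25: reaches L-position 19 → W
n=26: reaches L-position 23 → W
n=27: reaches L-position 21 → W
n=28: only reaches 27(W), 25(W), 22(W), 20(W), all W → L

28: L, 24: W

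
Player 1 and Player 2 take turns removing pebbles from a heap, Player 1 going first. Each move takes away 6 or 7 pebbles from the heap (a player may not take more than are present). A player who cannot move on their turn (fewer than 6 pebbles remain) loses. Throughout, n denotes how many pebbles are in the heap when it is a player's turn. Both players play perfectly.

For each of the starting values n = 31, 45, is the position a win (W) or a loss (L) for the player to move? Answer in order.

31: L, 45: W

Classify positions by backward induction: terminal positions (no move available) are L. From any other position, the mover wins iff some move reaches an L.
n=0: no move → L
n=1: no move → L
n=2: no move → L
n=3: no move → L
n=4: no move → L
n=5: no move → L
n=6: reaches L-position 0 → W
n=7: reaches L-position 1 → W
n=8: reaches L-position 2 → W
n=9: reaches L-position 3 → W
n=10: reaches L-position 4 → W
n=11: reaches L-position 5 → W
n=12: reaches L-position 5 → W
n=13: only reaches 7(W), 6(W), all W → L
n=14: only reaches 8(W), 7(W), all W → L
n=15: only reaches 9(W), 8(W), all W → L
n=16: only reaches 10(W), 9(W), all W → L
n=17: only reaches 11(W), 10(W), all W → L
n=18: only reaches 12(W), 11(W), all W → L
n=19: reaches L-position 13 → W
n=20: reaches L-position 14 → W
n=21: reaches L-position 15 → W
n=22: reaches L-position 16 → W
n=23: reaches L-position 17 → W
n=24: reaches L-position 18 → W
n=25: reaches L-position 18 → W
n=26: only reaches 20(W), 19(W), all W → L
n=27: only reaches 21(W), 20(W), all W → L
n=28: only reaches 22(W), 21(W), all W → L
n=29: only reaches 23(W), 22(W), all W → L
n=30: only reaches 24(W), 23(W), all W → L
n=31: only reaches 25(W), 24(W), all W → L
n=32: reaches L-position 26 → W
n=33: reaches L-position 27 → W
n=34: reaches L-position 28 → W
n=35: reaches L-position 29 → W
n=36: reaches L-position 30 → W
n=37: reaches L-position 31 → W
n=38: reaches L-position 31 → W
n=39: only reaches 33(W), 32(W), all W → L
n=40: only reaches 34(W), 33(W), all W → L
n=41: only reaches 35(W), 34(W), all W → L
n=42: only reaches 36(W), 35(W), all W → L
n=43: only reaches 37(W), 36(W), all W → L
n=44: only reaches 38(W), 37(W), all W → L
n=45: reaches L-position 39 → W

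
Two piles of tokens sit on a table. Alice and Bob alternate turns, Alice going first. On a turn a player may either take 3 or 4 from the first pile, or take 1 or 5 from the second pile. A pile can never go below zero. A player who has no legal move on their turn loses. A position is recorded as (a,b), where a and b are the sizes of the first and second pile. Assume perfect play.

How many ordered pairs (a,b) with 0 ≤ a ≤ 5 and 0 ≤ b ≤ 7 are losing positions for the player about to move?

24

Classify positions by backward induction: terminal positions (no move available) are L. From any other position, the mover wins iff some move reaches an L.
Every move lowers a or b (never raises either), so fill the grid row by row in increasing a, and left to right within a row: each cell's successors are then already labelled.
      b=0  b=1  b=2  b=3  b=4  b=5  b=6  b=7
a=0:    L    W    L    W    L    W    L    W
a=1:    L    W    L    W    L    W    L    W
a=2:    L    W    L    W    L    W    L    W
a=3:    W    L    W    L    W    L    W    L
a=4:    W    L    W    L    W    L    W    L
a=5:    W    L    W    L    W    L    W    L
Cells with no legal move (terminal, hence L): (0,0), (1,0), (2,0).
The remaining L cells, each justified by listing all of its moves:
(0,2): L (sole option (0,1)(W) is W)
(0,4): L (sole option (0,3)(W) is W)
(0,6): L (options (0,5)(W), (0,1)(W) are all W)
(1,2): L (sole option (1,1)(W) is W)
(1,4): L (sole option (1,3)(W) is W)
(1,6): L (options (1,5)(W), (1,1)(W) are all W)
(2,2): L (sole option (2,1)(W) is W)
(2,4): L (sole option (2,3)(W) is W)
(2,6): L (options (2,5)(W), (2,1)(W) are all W)
(3,1): L (options (0,1)(W), (3,0)(W) are all W)
(3,3): L (options (0,3)(W), (3,2)(W) are all W)
(3,5): L (options (0,5)(W), (3,4)(W), (3,0)(W) are all W)
(3,7): L (options (0,7)(W), (3,6)(W), (3,2)(W) are all W)
(4,1): L (options (1,1)(W), (0,1)(W), (4,0)(W) are all W)
(4,3): L (options (1,3)(W), (0,3)(W), (4,2)(W) are all W)
(4,5): L (options (1,5)(W), (0,5)(W), (4,4)(W), (4,0)(W) are all W)
(4,7): L (options (1,7)(W), (0,7)(W), (4,6)(W), (4,2)(W) are all W)
(5,1): L (options (2,1)(W), (1,1)(W), (5,0)(W) are all W)
(5,3): L (options (2,3)(W), (1,3)(W), (5,2)(W) are all W)
(5,5): L (options (2,5)(W), (1,5)(W), (5,4)(W), (5,0)(W) are all W)
(5,7): L (options (2,7)(W), (1,7)(W), (5,6)(W), (5,2)(W) are all W)
Every other cell has at least one move into one of the L cells above, so it is W.
L cells per row: a=0: 4, a=1: 4, a=2: 4, a=3: 4, a=4: 4, a=5: 4; total 24.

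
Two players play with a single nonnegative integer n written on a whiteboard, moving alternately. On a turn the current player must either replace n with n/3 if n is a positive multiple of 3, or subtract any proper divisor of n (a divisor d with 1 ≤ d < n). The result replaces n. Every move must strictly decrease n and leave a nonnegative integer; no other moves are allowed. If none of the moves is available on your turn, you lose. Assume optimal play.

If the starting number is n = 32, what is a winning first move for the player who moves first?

Move to 28.

Classify positions by backward induction: terminal positions (no move available) are L. From any other position, the mover wins iff some move reaches an L.
n=0: no move → L
n=1: no move → L
n=2: →1(L), so W
n=3: →1(L), so W
n=4: →2(W), 3(W) — all W, so L
n=5: →4(L), so W
n=6: →4(L), so W
n=7: →6(W) only, which is W, so L
n=8: →4(L), so W
n=9: →3(W), 6(W), 8(W) — all W, so L
n=10: →9(L), so W
n=11: →10(W) only, which is W, so L
n=12: →4(L), so W
n=13: →12(W) only, which is W, so L
n=14: →7(L), so W
n=15: →5(W), 10(W), 12(W), 14(W) — all W, so L
n=16: →15(L), so W
n=17: →16(W) only, which is W, so L
n=18: →9(L), so W
n=19: →18(W) only, which is W, so L
n=20: →15(L), so W
n=21: →7(L), so W
n=22: →11(L), so W
n=23: →22(W) only, which is W, so L
n=24: →23(L), so W
n=25: →20(W), 24(W) — all W, so L
n=26: →13(L), so W
n=27: →9(L), so W
n=28: →14(W), 21(W), 24(W), 26(W), 27(W) — all W, so L
n=29: →28(L), so W
n=30: →15(L), so W
n=31: →30(W) only, which is W, so L
n=32: →28(L), so W
From 32, the L positions reachable in one move are: 28, 31. Any move reaching one of these is winning.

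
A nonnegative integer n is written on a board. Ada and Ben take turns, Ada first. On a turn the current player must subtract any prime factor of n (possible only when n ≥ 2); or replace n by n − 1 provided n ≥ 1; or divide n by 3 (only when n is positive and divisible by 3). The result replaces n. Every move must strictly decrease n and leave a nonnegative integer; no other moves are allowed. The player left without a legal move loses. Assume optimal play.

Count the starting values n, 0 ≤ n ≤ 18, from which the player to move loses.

Work bottom-up. With no move the player to move loses. Otherwise the position is W if at least one move leads to an L position for the opponent, and L if every move leads to a W.
n=0: no move → L
n=1: W (go to 0, an L position)
n=2: W (go to 0, an L position)
n=3: W (go to 0, an L position)
n=4: L (options 2(W), 3(W) are all W)
n=5: W (go to 0, an L position)
n=6: W (go to 4, an L position)
n=7: W (go to 0, an L position)
n=8: L (options 6(W), 7(W) are all W)
n=9: W (go to 8, an L position)
n=10: W (go to 8, an L position)
n=11: W (go to 0, an L position)
n=12: W (go to 4, an L position)
n=13: W (go to 0, an L position)
n=14: L (options 7(W), 12(W), 13(W) are all W)
n=15: W (go to 14, an L position)
n=16: W (go to 14, an L position)
n=17: W (go to 0, an L position)
n=18: L (options 6(W), 15(W), 16(W), 17(W) are all W)
L entries with 0 ≤ n ≤ 18: n = 0, 4, 8, 14, 18; that makes 5.

5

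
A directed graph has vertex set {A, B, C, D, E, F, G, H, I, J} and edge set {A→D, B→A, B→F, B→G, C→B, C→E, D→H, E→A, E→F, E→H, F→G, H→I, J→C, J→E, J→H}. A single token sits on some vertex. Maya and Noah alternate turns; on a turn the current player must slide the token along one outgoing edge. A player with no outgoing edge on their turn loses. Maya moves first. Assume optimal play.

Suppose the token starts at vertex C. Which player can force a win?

Maya wins.

Build the W/L table. Terminal = L. A non-terminal position is W if it has a move to some L; otherwise it is L.
Every edge goes from a vertex to one that appears earlier in the order G, I, F, H, D, A, E, B, C, J, so processing vertices in that order labels each vertex after all of its successors.
G: no outgoing edge → L
I: no outgoing edge → L
F: reaches L-position G → W
H: reaches L-position I → W
D: only reaches H(W), which is W → L
A: reaches L-position D → W
E: only reaches A(W), H(W), F(W), all W → L
B: reaches L-position G → W
C: reaches L-position E → W
J: reaches L-position E → W
From C Maya can move to E, reaching an L position.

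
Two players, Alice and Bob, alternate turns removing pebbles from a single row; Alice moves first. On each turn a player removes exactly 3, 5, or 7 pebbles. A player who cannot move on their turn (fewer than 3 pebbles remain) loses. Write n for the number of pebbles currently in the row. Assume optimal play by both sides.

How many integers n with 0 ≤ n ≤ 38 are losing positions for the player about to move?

12

Work bottom-up. With no move the player to move loses. Otherwise the position is W if at least one move leads to an L position for the opponent, and L if every move leads to a W.
n=0: no move → L
n=1: no move → L
n=2: no move → L
n=3: reaches L-position 0 → W
n=4: reaches L-position 1 → W
n=5: reaches L-position 2 → W
n=6: reaches L-position 1 → W
n=7: reaches L-position 2 → W
n=8: reaches L-position 1 → W
n=9: reaches L-position 2 → W
n=10: only reaches 7(W), 5(W), 3(W), all W → L
n=11: only reaches 8(W), 6(W), 4(W), all W → L
n=12: only reaches 9(W), 7(W), 5(W), all W → L
n=13: reaches L-position 10 → W
n=14: reaches L-position 11 → W
n=15: reaches L-position 12 → W
n=16: reaches L-position 11 → W
n=17: reaches L-position 12 → W
n=18: reaches L-position 11 → W
n=19: reaches L-position 12 → W
n=20: only reaches 17(W), 15(W), 13(W), all W → L
n=21: only reaches 18(W), 16(W), 14(W), all W → L
n=22: only reaches 19(W), 17(W), 15(W), all W → L
n=23: reaches L-position 20 → W
n=24: reaches L-position 21 → W
n=25: reaches L-position 22 → W
n=26: reaches L-position 21 → W
n=27: reaches L-position 22 → W
n=28: reaches L-position 21 → W
n=29: reaches L-position 22 → W
n=30: only reaches 27(W), 25(W), 23(W), all W → L
n=31: only reaches 28(W), 26(W), 24(W), all W → L
n=32: only reaches 29(W), 27(W), 25(W), all W → L
n=33: reaches L-position 30 → W
n=34: reaches L-position 31 → W
n=35: reaches L-position 32 → W
n=36: reaches L-position 31 → W
n=37: reaches L-position 32 → W
n=38: reaches L-position 31 → W
L entries with 0 ≤ n ≤ 38: n = 0, 1, 2, 10, 11, 12, 20, 21, 22, 30, 31, 32; that makes 12.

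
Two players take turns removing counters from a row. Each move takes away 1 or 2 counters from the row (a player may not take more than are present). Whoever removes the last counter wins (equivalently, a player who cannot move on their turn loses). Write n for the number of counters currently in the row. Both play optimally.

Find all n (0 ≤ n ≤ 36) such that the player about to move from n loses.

0, 3, 6, 9, 12, 15, 18, 21, 24, 27, 30, 33, 36

Build the W/L table. Terminal = L. A non-terminal position is W if it has a move to some L; otherwise it is L.
n=0: no move → L
n=1: can move to 0, which is L ⇒ W
n=2: can move to 0, which is L ⇒ W
n=3: moves to 2(W), 1(W); every one is W ⇒ L
n=4: can move to 3, which is L ⇒ W
n=5: can move to 3, which is L ⇒ W
n=6: moves to 5(W), 4(W); every one is W ⇒ L
n=7: can move to 6, which is L ⇒ W
n=8: can move to 6, which is L ⇒ W
n=9: moves to 8(W), 7(W); every one is W ⇒ L
n=10: can move to 9, which is L ⇒ W
n=11: can move to 9, which is L ⇒ W
n=12: moves to 11(W), 10(W); every one is W ⇒ L
n=13: can move to 12, which is L ⇒ W
n=14: can move to 12, which is L ⇒ W
n=15: moves to 14(W), 13(W); every one is W ⇒ L
n=16: can move to 15, which is L ⇒ W
n=17: can move to 15, which is L ⇒ W
n=18: moves to 17(W), 16(W); every one is W ⇒ L
n=19: can move to 18, which is L ⇒ W
n=20: can move to 18, which is L ⇒ W
n=21: moves to 20(W), 19(W); every one is W ⇒ L
n=22: can move to 21, which is L ⇒ W
n=23: can move to 21, which is L ⇒ W
n=24: moves to 23(W), 22(W); every one is W ⇒ L
n=25: can move to 24, which is L ⇒ W
n=26: can move to 24, which is L ⇒ W
n=27: moves to 26(W), 25(W); every one is W ⇒ L
n=28: can move to 27, which is L ⇒ W
n=29: can move to 27, which is L ⇒ W
n=30: moves to 29(W), 28(W); every one is W ⇒ L
n=31: can move to 30, which is L ⇒ W
n=32: can move to 30, which is L ⇒ W
n=33: moves to 32(W), 31(W); every one is W ⇒ L
n=34: can move to 33, which is L ⇒ W
n=35: can move to 33, which is L ⇒ W
n=36: moves to 35(W), 34(W); every one is W ⇒ L
The losing starting values of n are exactly the entries labelled L in this table (13 of them).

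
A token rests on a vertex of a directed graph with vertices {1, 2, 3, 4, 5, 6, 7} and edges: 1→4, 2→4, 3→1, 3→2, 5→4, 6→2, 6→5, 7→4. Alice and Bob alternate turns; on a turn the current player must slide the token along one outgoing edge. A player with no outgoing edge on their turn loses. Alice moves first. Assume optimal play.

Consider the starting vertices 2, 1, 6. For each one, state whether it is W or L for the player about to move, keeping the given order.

2: W, 1: W, 6: L

Label each position W (a win for the player to move) or L (a loss). A position with no legal move is L; any other position is W exactly when some move reaches an L, and L when every move reaches a W.
Every edge goes from a vertex to one that appears earlier in the order 4, 5, 1, 7, 2, 3, 6, so processing vertices in that order labels each vertex after all of its successors.
4: no outgoing edge → L
5: W (go to 4, an L position)
1: W (go to 4, an L position)
7: W (go to 4, an L position)
2: W (go to 4, an L position)
3: L (options 2(W), 1(W) are all W)
6: L (options 2(W), 5(W) are all W)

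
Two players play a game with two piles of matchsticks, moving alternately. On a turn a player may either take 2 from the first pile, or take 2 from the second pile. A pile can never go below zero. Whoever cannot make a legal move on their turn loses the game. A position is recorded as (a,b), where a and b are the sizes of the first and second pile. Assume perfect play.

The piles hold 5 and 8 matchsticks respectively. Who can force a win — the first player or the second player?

Label each position W (a win for the player to move) or L (a loss). A position with no legal move is L; any other position is W exactly when some move reaches an L, and L when every move reaches a W.
No move ever increases a pile, so every position that can arise here has a ≤ 5 and b ≤ 8; it is enough to label the cells with 0 ≤ a ≤ 5 and 0 ≤ b ≤ 8.
Every move lowers a or b (never raises either), so fill the grid row by row in increasing a, and left to right within a row: each cell's successors are then already labelled.
      b=0  b=1  b=2  b=3  b=4  b=5  b=6  b=7  b=8
a=0:    L    L    W    W    L    L    W    W    L
a=1:    L    L    W    W    L    L    W    W    L
a=2:    W    W    L    L    W    W    L    L    W
a=3:    W    W    L    L    W    W    L    L    W
a=4:    L    L    W    W    L    L    W    W    L
a=5:    L    L    W    W    L    L    W    W    L
Cells with no legal move (terminal, hence L): (0,0), (0,1), (1,0), (1,1).
The remaining L cells, each justified by listing all of its moves:
(0,4): only reaches (0,2)(W), which is W → L
(0,5): only reaches (0,3)(W), which is W → L
(0,8): only reaches (0,6)(W), which is W → L
(1,4): only reaches (1,2)(W), which is W → L
(1,5): only reaches (1,3)(W), which is W → L
(1,8): only reaches (1,6)(W), which is W → L
(2,2): only reaches (0,2)(W), (2,0)(W), all W → L
(2,3): only reaches (0,3)(W), (2,1)(W), all W → L
(2,6): only reaches (0,6)(W), (2,4)(W), all W → L
(2,7): only reaches (0,7)(W), (2,5)(W), all W → L
(3,2): only reaches (1,2)(W), (3,0)(W), all W → L
(3,3): only reaches (1,3)(W), (3,1)(W), all W → L
(3,6): only reaches (1,6)(W), (3,4)(W), all W → L
(3,7): only reaches (1,7)(W), (3,5)(W), all W → L
(4,0): only reaches (2,0)(W), which is W → L
(4,1): only reaches (2,1)(W), which is W → L
(4,4): only reaches (2,4)(W), (4,2)(W), all W → L
(4,5): only reaches (2,5)(W), (4,3)(W), all W → L
(4,8): only reaches (2,8)(W), (4,6)(W), all W → L
(5,0): only reaches (3,0)(W), which is W → L
(5,1): only reaches (3,1)(W), which is W → L
(5,4): only reaches (3,4)(W), (5,2)(W), all W → L
(5,5): only reaches (3,5)(W), (5,3)(W), all W → L
(5,8): only reaches (3,8)(W), (5,6)(W), all W → L
Every other cell has at least one move into one of the L cells above, so it is W.
Every move from (5,8) reaches a W position, so the mover loses.

The second player wins.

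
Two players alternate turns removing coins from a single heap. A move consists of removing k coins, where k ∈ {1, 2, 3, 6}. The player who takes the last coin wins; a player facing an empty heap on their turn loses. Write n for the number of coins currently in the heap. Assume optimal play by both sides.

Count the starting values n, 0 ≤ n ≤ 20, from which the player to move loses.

Use the standard recursion: the mover loses at a terminal position; elsewhere, the mover wins exactly when some move hands the opponent an L position.
n=0: no move → L
n=1: can move to 0, which is L ⇒ W
n=2: can move to 0, which is L ⇒ W
n=3: can move to 0, which is L ⇒ W
n=4: moves to 3(W), 2(W), 1(W); every one is W ⇒ L
n=5: can move to 4, which is L ⇒ W
n=6: can move to 4, which is L ⇒ W
n=7: can move to 4, which is L ⇒ W
n=8: moves to 7(W), 6(W), 5(W), 2(W); every one is W ⇒ L
n=9: can move to 8, which is L ⇒ W
n=10: can move to 8, which is L ⇒ W
n=11: can move to 8, which is L ⇒ W
n=12: moves to 11(W), 10(W), 9(W), 6(W); every one is W ⇒ L
n=13: can move to 12, which is L ⇒ W
n=14: can move to 12, which is L ⇒ W
n=15: can move to 12, which is L ⇒ W
n=16: moves to 15(W), 14(W), 13(W), 10(W); every one is W ⇒ L
n=17: can move to 16, which is L ⇒ W
n=18: can move to 16, which is L ⇒ W
n=19: can move to 16, which is L ⇒ W
n=20: moves to 19(W), 18(W), 17(W), 14(W); every one is W ⇒ L
L entries with 0 ≤ n ≤ 20: n = 0, 4, 8, 12, 16, 20; that makes 6.

6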